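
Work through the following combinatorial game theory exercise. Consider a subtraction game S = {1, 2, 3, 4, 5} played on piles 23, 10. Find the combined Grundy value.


Subtraction set: {1, 2, 3, 4, 5}
For this subtraction set, G(n) = n mod 6 (period = max + 1 = 6).
Pile 1 (size 23): G(23) = 23 mod 6 = 5
Pile 2 (size 10): G(10) = 10 mod 6 = 4
Total Grundy value = XOR of all: 5 XOR 4 = 1

1


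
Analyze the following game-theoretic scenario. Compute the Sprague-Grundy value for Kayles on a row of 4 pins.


Kayles: a move removes 1 or 2 adjacent pins from a contiguous row.
Removing pins from a row of k leaves two independent rows (a, b) with a + b = k - 1 (one pin) or a + b = k - 2 (two pins); an end removal gives a = 0.
By Sprague-Grundy, G(k) = mex{ G(a) XOR G(b) } over all these splits. G(0) = 0.
G(1): splits (0,0):0^0=0 -> mex({0}) = 1
G(2): splits (0,1):0^1=1 (0,0):0^0=0 -> mex({0, 1}) = 2
G(3): splits (0,2):0^2=2 (1,1):1^1=0 (0,1):0^1=1 -> mex({0, 1, 2}) = 3
G(4): splits (0,3):0^3=3 (1,2):1^2=3 (0,2):0^2=2 (1,1):1^1=0 -> mex({0, 2, 3}) = 1
Therefore G(4) = 1.

1


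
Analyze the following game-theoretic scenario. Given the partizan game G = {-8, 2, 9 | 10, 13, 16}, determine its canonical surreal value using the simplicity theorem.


Left options: {-8, 2, 9}, max = 9
Right options: {10, 13, 16}, min = 10
All options are numbers and max(Left) < min(Right), so by the simplicity theorem the value is the simplest (earliest-born) number strictly between 9 and 10.
No integer lies strictly between 9 and 10, so the value is the dyadic rational m/2^k in the interval with the smallest k (then m odd); search k = 1, 2, ...:
Denominator 2: 19/2 lies strictly between 9 and 10 -- found.
The simplest number in the interval is 19/2.
Game value = 19/2

19/2


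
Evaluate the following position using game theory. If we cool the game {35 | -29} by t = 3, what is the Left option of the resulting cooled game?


Original game: {35 | -29} (a switch {a | b} with a > b).
Cooling by t (for t below the temperature (a - b)/2 = 32) taxes each move by t: {a | b} cooled by t is {a - t | b + t}.
Cooling amount: t = 3
Cooled Left option: 35 - 3 = 32
Cooled Right option: -29 + 3 = -26
Cooled game: {32 | -26}
Left option = 32

32


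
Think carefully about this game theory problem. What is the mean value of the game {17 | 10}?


Game = {17 | 10}, a switch {a | b} with numbers a > b.
Its thermograph has left wall a - t and right wall b + t, which meet at t = (a - b)/2, where both equal (a + b)/2. So the mast (mean value) is at (a + b)/2.
Mean = (17 + (10))/2 = 27/2 = 27/2

27/2


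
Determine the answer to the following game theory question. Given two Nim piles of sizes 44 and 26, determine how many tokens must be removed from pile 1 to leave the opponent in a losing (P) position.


Piles: 44 and 26
Current XOR: 44 XOR 26 = 54 (non-zero, so this is an N-position).
To make the XOR zero, we need to find a move that balances the piles.
For pile 1 (size 44): target = 44 XOR 54 = 26
We reduce pile 1 from 44 to 26.
Tokens removed: 44 - 26 = 18
Verification: 26 XOR 26 = 0

18


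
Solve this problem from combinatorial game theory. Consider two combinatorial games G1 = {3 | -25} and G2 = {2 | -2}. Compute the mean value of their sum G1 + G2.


G1 = {3 | -25}, G2 = {2 | -2}
Each is a switch {a | b} with numbers a > b; its mean value is (a + b)/2, and mean value is additive over game sums: m(G1 + G2) = m(G1) + m(G2).
Mean of G1 = (3 + (-25))/2 = -22/2 = -11
Mean of G2 = (2 + (-2))/2 = 0/2 = 0
Mean of G1 + G2 = -11 + 0 = -11

-11


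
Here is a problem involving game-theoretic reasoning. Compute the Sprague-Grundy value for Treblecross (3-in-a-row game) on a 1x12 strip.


Treblecross: place X on empty cells; 3-in-a-row wins.
Playing within two cells of an existing X lets the opponent win at once, so sensible play treats the cells i-2..i+2 around each X as dead. The player left with no safe cell loses, so this is a normal-play take-away game on strips of safe cells.
Placing X at cell i (0-indexed) of a strip of k safe cells leaves independent strips of sizes max(0, i-2) and max(0, k-i-3). Hence G(k) = mex{ G(max(0,i-2)) XOR G(max(0,k-i-3)) : 0 <= i < k }, with G(0) = 0.
G(1): splits (0,0):0^0=0 -> mex({0}) = 1
G(2): splits (0,0):0^0=0 -> mex({0}) = 1
G(3): splits (0,0):0^0=0 -> mex({0}) = 1
G(4): splits (0,1):0^1=1 (0,0):0^0=0 -> mex({0, 1}) = 2
G(5): splits (0,2):0^1=1 (0,1):0^1=1 (0,0):0^0=0 -> mex({0, 1}) = 2
G(6) = mex({1}) = 0
G(7) = mex({0, 1, 2}) = 3
G(8) = mex({0, 1, 2}) = 3
G(9) = mex({0, 2}) = 1
G(10) = mex({0, 2, 3}) = 1
G(11) = mex({0, 3}) = 1
G(12) = mex({1, 3}) = 0
Therefore G(12) = 0.

0


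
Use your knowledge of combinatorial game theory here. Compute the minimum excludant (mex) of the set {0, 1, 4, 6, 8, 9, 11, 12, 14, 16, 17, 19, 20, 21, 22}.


Set = {0, 1, 4, 6, 8, 9, 11, 12, 14, 16, 17, 19, 20, 21, 22}
0 is in the set.
1 is in the set.
2 is NOT in the set. This is the mex.
mex = 2

2


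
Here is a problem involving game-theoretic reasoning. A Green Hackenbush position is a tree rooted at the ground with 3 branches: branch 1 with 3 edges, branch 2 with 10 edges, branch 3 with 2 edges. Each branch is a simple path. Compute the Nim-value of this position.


The tree has 3 branches from the ground vertex.
In Green Hackenbush, the Nim-value of a simple path of length k is k.
Branch 1: length 3, Nim-value = 3
Branch 2: length 10, Nim-value = 10
Branch 3: length 2, Nim-value = 2
Total Nim-value = XOR of all branch values:
0 XOR 3 = 3
3 XOR 10 = 9
9 XOR 2 = 11
Nim-value of the tree = 11

11


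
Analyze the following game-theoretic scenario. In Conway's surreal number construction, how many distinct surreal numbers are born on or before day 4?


Day 0: {|} = 0 is born. Count = 1.
Day n: the number of surreal numbers born by day n is 2^(n+1) - 1.
By day 0: 2^1 - 1 = 1
By day 1: 2^2 - 1 = 3
By day 2: 2^3 - 1 = 7
By day 3: 2^4 - 1 = 15
By day 4: 2^5 - 1 = 31
By day 4: 31 surreal numbers.

31


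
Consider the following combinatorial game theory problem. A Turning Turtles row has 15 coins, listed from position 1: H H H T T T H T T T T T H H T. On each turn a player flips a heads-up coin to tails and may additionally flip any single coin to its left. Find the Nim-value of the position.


Coins: H H H T T T H T T T T T H H T
Key fact: a single head at position k behaves exactly like a Nim heap of size k (turning it to T and optionally flipping a coin at j < k corresponds to moving the heap from k to j, or to 0), and heads combine as a disjunctive sum (two heads at the same place would cancel, matching j XOR j = 0). So the Nim-value is the XOR of the 1-indexed positions of the heads.
Face-up positions (1-indexed): [1, 2, 3, 7, 13, 14]
XOR 0 with 1: 0 XOR 1 = 1
XOR 1 with 2: 1 XOR 2 = 3
XOR 3 with 3: 3 XOR 3 = 0
XOR 0 with 7: 0 XOR 7 = 7
XOR 7 with 13: 7 XOR 13 = 10
XOR 10 with 14: 10 XOR 14 = 4
Nim-value = 4

4


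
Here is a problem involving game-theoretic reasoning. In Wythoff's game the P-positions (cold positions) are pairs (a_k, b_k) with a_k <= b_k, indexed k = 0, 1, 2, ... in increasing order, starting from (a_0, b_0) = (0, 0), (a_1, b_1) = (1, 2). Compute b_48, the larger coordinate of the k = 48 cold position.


By Wythoff's theorem, a_k = floor(k * phi) and b_k = floor(k * phi^2) = a_k + k, where phi = (1 + sqrt(5))/2 is the golden ratio.
phi = (1 + sqrt(5))/2 = 1.618034
phi^2 = phi + 1 = 2.618034
k = 48
k * phi^2 = 48 * 2.618034 = 125.665631
b_48 = floor(k * phi^2) = 125 (check: a_48 + k = 77 + 48 = 125)

125


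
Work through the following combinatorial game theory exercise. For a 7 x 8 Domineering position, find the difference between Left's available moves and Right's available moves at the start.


Board is 7 x 8 (rows x cols).
Left (vertical) placements: (rows-1) * cols = 6 * 8 = 48
Right (horizontal) placements: rows * (cols-1) = 7 * 7 = 49
Advantage = Left - Right = 48 - 49 = -1

-1


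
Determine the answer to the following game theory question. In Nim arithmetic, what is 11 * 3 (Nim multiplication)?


Nim multiplication is bilinear over XOR: (u XOR v) * w = (u*w) XOR (v*w).
So we split each operand into its bit components and XOR the pairwise Nim products.
11 = 1 + 2 + 8 (as XOR of powers of 2).
3 = 1 + 2 (as XOR of powers of 2).
Using the standard Nim-product table on single bits:
  2*2 = 3,   2*4 = 8,   2*8 = 12,
  4*4 = 6,   4*8 = 11,  8*8 = 13,
and  1*x = x (identity), k*l = l*k (commutative).
Pairwise Nim products:
  1 * 1 = 1
  1 * 2 = 2
  2 * 1 = 2
  2 * 2 = 3
  8 * 1 = 8
  8 * 2 = 12
XOR them: 1 XOR 2 XOR 2 XOR 3 XOR 8 XOR 12 = 6.
Result: 11 * 3 = 6 (in Nim).

6


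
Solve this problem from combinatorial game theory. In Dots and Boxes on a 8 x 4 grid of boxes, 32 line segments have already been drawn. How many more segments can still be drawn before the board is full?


Grid: 8 x 4 boxes, i.e. 9 rows and 5 columns of dots.
Horizontal edges: (rows + 1) * cols = 9 * 4 = 36
Vertical edges: rows * (cols + 1) = 8 * 5 = 40
Total edges: 36 + 40 = 76
Edges drawn: 32
Remaining: 76 - 32 = 44

44


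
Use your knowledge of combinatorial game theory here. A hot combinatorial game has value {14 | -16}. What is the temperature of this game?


The game is {14 | -16}, a switch {a | b} with numbers a > b.
Cooling {a | b} by t gives {a - t | b + t}, which stops being hot when a - t = b + t, i.e. at t = (a - b)/2. So the temperature of a switch is (a - b)/2.
Temperature = (Left option - Right option) / 2
= (14 - (-16)) / 2
= 30 / 2
= 15

15


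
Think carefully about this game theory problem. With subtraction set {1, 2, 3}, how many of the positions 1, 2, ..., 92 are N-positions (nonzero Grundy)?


Subtraction set S = {1, 2, 3}, so G(n) = n mod 4.
G(n) = 0 when n is a multiple of 4.
Multiples of 4 in [1, 92]: 23
N-positions (nonzero Grundy) = 92 - 23 = 69

69


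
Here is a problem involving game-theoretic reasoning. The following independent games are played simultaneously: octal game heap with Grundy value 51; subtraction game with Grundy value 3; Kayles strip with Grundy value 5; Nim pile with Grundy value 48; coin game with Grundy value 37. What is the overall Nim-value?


By the Sprague-Grundy theorem, the Grundy value of a sum of games is the XOR of individual Grundy values.
octal game heap: Grundy value = 51. Running XOR: 0 XOR 51 = 51
subtraction game: Grundy value = 3. Running XOR: 51 XOR 3 = 48
Kayles strip: Grundy value = 5. Running XOR: 48 XOR 5 = 53
Nim pile: Grundy value = 48. Running XOR: 53 XOR 48 = 5
coin game: Grundy value = 37. Running XOR: 5 XOR 37 = 32
The combined Grundy value is 32.

32


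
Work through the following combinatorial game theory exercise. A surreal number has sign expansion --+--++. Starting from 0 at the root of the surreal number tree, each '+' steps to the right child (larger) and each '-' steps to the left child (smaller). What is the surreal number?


Sign expansion: --+--++
Rule: track bounds (lo, hi), initially (-inf, +inf). On '+', the current value becomes lo and we move to the simplest number in (value, hi): value + 1 if hi = +inf, otherwise the midpoint (value + hi)/2. On '-', the current value becomes hi and we move to value - 1 if lo = -inf, otherwise the midpoint (lo + value)/2.
Start at 0.
Step 1: sign = -, move left. Bounds: (-inf, 0). Value = -1
Step 2: sign = -, move left. Bounds: (-inf, -1). Value = -2
Step 3: sign = +, move right. Bounds: (-2, -1). Value = -3/2
Step 4: sign = -, move left. Bounds: (-2, -3/2). Value = -7/4
Step 5: sign = -, move left. Bounds: (-2, -7/4). Value = -15/8
Step 6: sign = +, move right. Bounds: (-15/8, -7/4). Value = -29/16
Step 7: sign = +, move right. Bounds: (-29/16, -7/4). Value = -57/32
The surreal number with sign expansion --+--++ is -57/32.

-57/32


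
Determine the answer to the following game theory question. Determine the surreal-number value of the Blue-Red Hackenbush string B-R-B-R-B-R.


Edges (from ground): B-R-B-R-B-R
By Berlekamp's sign-expansion rule, a Blue-Red Hackenbush stalk has the value of the surreal number whose sign sequence is the edge sequence with B -> + and R -> -.
Sign sequence: +-+-+-
Trace the sign expansion in the surreal number tree, starting from 0:
Edge 1: B (sign +) -> bounds (0, +inf), value = 1
Edge 2: R (sign -) -> bounds (0, 1), value = 1/2
Edge 3: B (sign +) -> bounds (1/2, 1), value = 3/4
Edge 4: R (sign -) -> bounds (1/2, 3/4), value = 5/8
Edge 5: B (sign +) -> bounds (5/8, 3/4), value = 11/16
Edge 6: R (sign -) -> bounds (5/8, 11/16), value = 21/32
Game value = 21/32

21/32


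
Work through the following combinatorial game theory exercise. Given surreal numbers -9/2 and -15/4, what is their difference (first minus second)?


x = -9/2, y = -15/4
Converting to common denominator: 4
x = -18/4, y = -15/4
x - y = -9/2 - -15/4 = -3/4

-3/4


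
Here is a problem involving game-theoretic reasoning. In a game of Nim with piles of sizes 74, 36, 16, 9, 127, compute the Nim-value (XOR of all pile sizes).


We need the XOR (exclusive or) of all pile sizes.
After XOR-ing pile 1 (size 74): 0 XOR 74 = 74
After XOR-ing pile 2 (size 36): 74 XOR 36 = 110
After XOR-ing pile 3 (size 16): 110 XOR 16 = 126
After XOR-ing pile 4 (size 9): 126 XOR 9 = 119
After XOR-ing pile 5 (size 127): 119 XOR 127 = 8
The Nim-value of this position is 8.

8


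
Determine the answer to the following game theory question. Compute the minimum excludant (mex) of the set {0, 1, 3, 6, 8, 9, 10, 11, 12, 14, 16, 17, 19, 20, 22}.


Set = {0, 1, 3, 6, 8, 9, 10, 11, 12, 14, 16, 17, 19, 20, 22}
0 is in the set.
1 is in the set.
2 is NOT in the set. This is the mex.
mex = 2

2


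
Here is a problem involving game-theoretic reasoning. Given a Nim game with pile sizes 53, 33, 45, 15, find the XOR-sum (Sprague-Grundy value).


We need the XOR (exclusive or) of all pile sizes.
After XOR-ing pile 1 (size 53): 0 XOR 53 = 53
After XOR-ing pile 2 (size 33): 53 XOR 33 = 20
After XOR-ing pile 3 (size 45): 20 XOR 45 = 57
After XOR-ing pile 4 (size 15): 57 XOR 15 = 54
The Nim-value of this position is 54.

54


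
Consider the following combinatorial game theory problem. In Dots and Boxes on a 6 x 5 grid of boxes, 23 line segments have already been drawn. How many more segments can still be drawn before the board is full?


Grid: 6 x 5 boxes, i.e. 7 rows and 6 columns of dots.
Horizontal edges: (rows + 1) * cols = 7 * 5 = 35
Vertical edges: rows * (cols + 1) = 6 * 6 = 36
Total edges: 35 + 36 = 71
Edges drawn: 23
Remaining: 71 - 23 = 48

48


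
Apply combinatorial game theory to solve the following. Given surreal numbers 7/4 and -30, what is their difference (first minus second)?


x = 7/4, y = -30
Converting to common denominator: 4
x = 7/4, y = -120/4
x - y = 7/4 - -30 = 127/4

127/4


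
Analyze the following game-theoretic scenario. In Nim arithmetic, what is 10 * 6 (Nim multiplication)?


Nim multiplication is bilinear over XOR: (u XOR v) * w = (u*w) XOR (v*w).
So we split each operand into its bit components and XOR the pairwise Nim products.
10 = 2 + 8 (as XOR of powers of 2).
6 = 2 + 4 (as XOR of powers of 2).
Using the standard Nim-product table on single bits:
  2*2 = 3,   2*4 = 8,   2*8 = 12,
  4*4 = 6,   4*8 = 11,  8*8 = 13,
and  1*x = x (identity), k*l = l*k (commutative).
Pairwise Nim products:
  2 * 2 = 3
  2 * 4 = 8
  8 * 2 = 12
  8 * 4 = 11
XOR them: 3 XOR 8 XOR 12 XOR 11 = 12.
Result: 10 * 6 = 12 (in Nim).

12


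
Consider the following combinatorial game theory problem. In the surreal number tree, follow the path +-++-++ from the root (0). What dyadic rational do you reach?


Sign expansion: +-++-++
Rule: track bounds (lo, hi), initially (-inf, +inf). On '+', the current value becomes lo and we move to the simplest number in (value, hi): value + 1 if hi = +inf, otherwise the midpoint (value + hi)/2. On '-', the current value becomes hi and we move to value - 1 if lo = -inf, otherwise the midpoint (lo + value)/2.
Start at 0.
Step 1: sign = +, move right. Bounds: (0, +inf). Value = 1
Step 2: sign = -, move left. Bounds: (0, 1). Value = 1/2
Step 3: sign = +, move right. Bounds: (1/2, 1). Value = 3/4
Step 4: sign = +, move right. Bounds: (3/4, 1). Value = 7/8
Step 5: sign = -, move left. Bounds: (3/4, 7/8). Value = 13/16
Step 6: sign = +, move right. Bounds: (13/16, 7/8). Value = 27/32
Step 7: sign = +, move right. Bounds: (27/32, 7/8). Value = 55/64
The surreal number with sign expansion +-++-++ is 55/64.

55/64


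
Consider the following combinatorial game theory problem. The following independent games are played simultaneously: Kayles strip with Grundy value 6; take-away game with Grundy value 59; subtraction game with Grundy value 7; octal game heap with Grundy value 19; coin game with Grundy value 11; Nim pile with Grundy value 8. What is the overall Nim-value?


By the Sprague-Grundy theorem, the Grundy value of a sum of games is the XOR of individual Grundy values.
Kayles strip: Grundy value = 6. Running XOR: 0 XOR 6 = 6
take-away game: Grundy value = 59. Running XOR: 6 XOR 59 = 61
subtraction game: Grundy value = 7. Running XOR: 61 XOR 7 = 58
octal game heap: Grundy value = 19. Running XOR: 58 XOR 19 = 41
coin game: Grundy value = 11. Running XOR: 41 XOR 11 = 34
Nim pile: Grundy value = 8. Running XOR: 34 XOR 8 = 42
The combined Grundy value is 42.

42


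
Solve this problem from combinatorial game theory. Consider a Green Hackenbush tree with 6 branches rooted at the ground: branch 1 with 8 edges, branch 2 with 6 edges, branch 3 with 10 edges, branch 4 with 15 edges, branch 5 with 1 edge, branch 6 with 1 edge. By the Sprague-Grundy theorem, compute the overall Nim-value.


The tree has 6 branches from the ground vertex.
In Green Hackenbush, the Nim-value of a simple path of length k is k.
Branch 1: length 8, Nim-value = 8
Branch 2: length 6, Nim-value = 6
Branch 3: length 10, Nim-value = 10
Branch 4: length 15, Nim-value = 15
Branch 5: length 1, Nim-value = 1
Branch 6: length 1, Nim-value = 1
Total Nim-value = XOR of all branch values:
0 XOR 8 = 8
8 XOR 6 = 14
14 XOR 10 = 4
4 XOR 15 = 11
11 XOR 1 = 10
10 XOR 1 = 11
Nim-value of the tree = 11

11


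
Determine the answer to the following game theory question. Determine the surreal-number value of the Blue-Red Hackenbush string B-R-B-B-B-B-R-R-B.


Edges (from ground): B-R-B-B-B-B-R-R-B
By Berlekamp's sign-expansion rule, a Blue-Red Hackenbush stalk has the value of the surreal number whose sign sequence is the edge sequence with B -> + and R -> -.
Sign sequence: +-++++--+
Trace the sign expansion in the surreal number tree, starting from 0:
Edge 1: B (sign +) -> bounds (0, +inf), value = 1
Edge 2: R (sign -) -> bounds (0, 1), value = 1/2
Edge 3: B (sign +) -> bounds (1/2, 1), value = 3/4
Edge 4: B (sign +) -> bounds (3/4, 1), value = 7/8
Edge 5: B (sign +) -> bounds (7/8, 1), value = 15/16
Edge 6: B (sign +) -> bounds (15/16, 1), value = 31/32
Edge 7: R (sign -) -> bounds (15/16, 31/32), value = 61/64
Edge 8: R (sign -) -> bounds (15/16, 61/64), value = 121/128
Edge 9: B (sign +) -> bounds (121/128, 61/64), value = 243/256
Game value = 243/256

243/256


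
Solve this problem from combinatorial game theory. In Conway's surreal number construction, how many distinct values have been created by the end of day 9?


Day 0: {|} = 0 is born. Count = 1.
Day n: the number of surreal numbers born by day n is 2^(n+1) - 1.
By day 0: 2^1 - 1 = 1
By day 1: 2^2 - 1 = 3
By day 2: 2^3 - 1 = 7
By day 3: 2^4 - 1 = 15
By day 4: 2^5 - 1 = 31
By day 5: 2^6 - 1 = 63
By day 6: 2^7 - 1 = 127
By day 7: 2^8 - 1 = 255
By day 8: 2^9 - 1 = 511
By day 9: 2^10 - 1 = 1023
By day 9: 1023 surreal numbers.

1023


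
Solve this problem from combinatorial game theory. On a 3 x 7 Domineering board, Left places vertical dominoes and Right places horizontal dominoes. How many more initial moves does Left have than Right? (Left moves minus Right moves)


Board is 3 x 7 (rows x cols).
Left (vertical) placements: (rows-1) * cols = 2 * 7 = 14
Right (horizontal) placements: rows * (cols-1) = 3 * 6 = 18
Advantage = Left - Right = 14 - 18 = -4

-4


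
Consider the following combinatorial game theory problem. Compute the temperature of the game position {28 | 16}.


The game is {28 | 16}, a switch {a | b} with numbers a > b.
Cooling {a | b} by t gives {a - t | b + t}, which stops being hot when a - t = b + t, i.e. at t = (a - b)/2. So the temperature of a switch is (a - b)/2.
Temperature = (Left option - Right option) / 2
= (28 - (16)) / 2
= 12 / 2
= 6

6


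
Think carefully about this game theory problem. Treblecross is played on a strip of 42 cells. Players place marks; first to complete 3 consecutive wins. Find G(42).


Treblecross: place X on empty cells; 3-in-a-row wins.
Playing within two cells of an existing X lets the opponent win at once, so sensible play treats the cells i-2..i+2 around each X as dead. The player left with no safe cell loses, so this is a normal-play take-away game on strips of safe cells.
Placing X at cell i (0-indexed) of a strip of k safe cells leaves independent strips of sizes max(0, i-2) and max(0, k-i-3). Hence G(k) = mex{ G(max(0,i-2)) XOR G(max(0,k-i-3)) : 0 <= i < k }, with G(0) = 0.
G(1): splits (0,0):0^0=0 -> mex({0}) = 1
G(2): splits (0,0):0^0=0 -> mex({0}) = 1
G(3): splits (0,0):0^0=0 -> mex({0}) = 1
G(4): splits (0,1):0^1=1 (0,0):0^0=0 -> mex({0, 1}) = 2
G(5): splits (0,2):0^1=1 (0,1):0^1=1 (0,0):0^0=0 -> mex({0, 1}) = 2
G(6) = mex({1}) = 0
G(7) = mex({0, 1, 2}) = 3
G(8) = mex({0, 1, 2}) = 3
G(9) = mex({0, 2}) = 1
G(10) = mex({0, 2, 3}) = 1
G(11) = mex({0, 3}) = 1
G(12) = mex({1, 3}) = 0
G(13) = mex({0, 1, 2, 3}) = 4
G(14) = mex({0, 1, 2}) = 3
G(15) = mex({0, 1, 2}) = 3
G(16) = mex({0, 1, 2, 4}) = 3
G(17) = mex({0, 1, 3, 4}) = 2
G(18) = mex({0, 1, 3, 4}) = 2
G(19) = mex({0, 1, 3, 5}) = 2
G(20) = mex({0, 1, 2, 3, 5}) = 4
G(21) = mex({0, 1, 2, 3, 5}) = 4
G(22) = mex({1, 2, 6}) = 0
G(23) = mex({0, 1, 2, 3, 4, 6}) = 5
G(24) = mex({0, 1, 2, 3, 4}) = 5
G(25) = mex({0, 1, 3, 4, 7}) = 2
G(26) = mex({0, 1, 3, 4, 5, 7}) = 2
G(27) = mex({0, 1, 3, 5}) = 2
G(28) = mex({0, 1, 2, 5}) = 3
G(29) = mex({0, 1, 2, 4, 5, 6}) = 3
G(30) = mex({1, 2, 4, 6}) = 0
G(31) = mex({0, 1, 2, 3, 4, 6}) = 5
G(32) = mex({1, 2, 3, 4, 7}) = 0
G(33) = mex({0, 3, 7}) = 1
G(34) = mex({0, 2, 3, 5, 7}) = 1
G(35) = mex({0, 2, 3, 5, 6}) = 1
G(36) = mex({0, 1, 2, 5, 6}) = 3
G(37) = mex({0, 1, 2, 4, 5, 6}) = 3
G(38) = mex({0, 1, 2, 4}) = 3
G(39) = mex({0, 1, 2, 3, 4, 7}) = 5
G(40) = mex({0, 1, 2, 3, 4, 5, 7}) = 6
G(41) = mex({0, 1, 2, 3, 5, 7}) = 4
G(42) = mex({0, 1, 2, 3, 5, 6, 7}) = 4
Therefore G(42) = 4.

4


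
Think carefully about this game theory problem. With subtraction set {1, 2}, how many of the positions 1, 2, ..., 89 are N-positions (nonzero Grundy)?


Subtraction set S = {1, 2}, so G(n) = n mod 3.
G(n) = 0 when n is a multiple of 3.
Multiples of 3 in [1, 89]: 29
N-positions (nonzero Grundy) = 89 - 29 = 60

60


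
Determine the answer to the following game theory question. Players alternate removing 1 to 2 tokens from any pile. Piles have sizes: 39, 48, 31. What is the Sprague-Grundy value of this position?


Subtraction set: {1, 2}
For this subtraction set, G(n) = n mod 3 (period = max + 1 = 3).
Pile 1 (size 39): G(39) = 39 mod 3 = 0
Pile 2 (size 48): G(48) = 48 mod 3 = 0
Pile 3 (size 31): G(31) = 31 mod 3 = 1
Total Grundy value = XOR of all: 0 XOR 0 XOR 1 = 1

1


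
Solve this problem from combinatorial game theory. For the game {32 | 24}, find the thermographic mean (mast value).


Game = {32 | 24}, a switch {a | b} with numbers a > b.
Its thermograph has left wall a - t and right wall b + t, which meet at t = (a - b)/2, where both equal (a + b)/2. So the mast (mean value) is at (a + b)/2.
Mean = (32 + (24))/2 = 56/2 = 28

28


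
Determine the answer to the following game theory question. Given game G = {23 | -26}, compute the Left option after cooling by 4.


Original game: {23 | -26} (a switch {a | b} with a > b).
Cooling by t (for t below the temperature (a - b)/2 = 49/2) taxes each move by t: {a | b} cooled by t is {a - t | b + t}.
Cooling amount: t = 4
Cooled Left option: 23 - 4 = 19
Cooled Right option: -26 + 4 = -22
Cooled game: {19 | -22}
Left option = 19

19


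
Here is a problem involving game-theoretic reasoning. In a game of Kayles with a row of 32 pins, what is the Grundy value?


Kayles: a move removes 1 or 2 adjacent pins from a contiguous row.
Removing pins from a row of k leaves two independent rows (a, b) with a + b = k - 1 (one pin) or a + b = k - 2 (two pins); an end removal gives a = 0.
By Sprague-Grundy, G(k) = mex{ G(a) XOR G(b) } over all these splits. G(0) = 0.
G(1): splits (0,0):0^0=0 -> mex({0}) = 1
G(2): splits (0,1):0^1=1 (0,0):0^0=0 -> mex({0, 1}) = 2
G(3): splits (0,2):0^2=2 (1,1):1^1=0 (0,1):0^1=1 -> mex({0, 1, 2}) = 3
G(4): splits (0,3):0^3=3 (1,2):1^2=3 (0,2):0^2=2 (1,1):1^1=0 -> mex({0, 2, 3}) = 1
G(5): splits (0,4):0^1=1 (1,3):1^3=2 (2,2):2^2=0 (0,3):0^3=3 (1,2):1^2=3 -> mex({0, 1, 2, 3}) = 4
G(6) = mex({0, 1, 2, 4}) = 3
G(7) = mex({0, 1, 3, 4, 5}) = 2
G(8) = mex({0, 2, 3, 5, 6}) = 1
G(9) = mex({0, 1, 2, 3, 6, 7}) = 4
G(10) = mex({0, 1, 3, 4, 5, 7}) = 2
G(11) = mex({0, 1, 2, 3, 4, 5}) = 6
G(12) = mex({0, 1, 2, 3, 5, 6, 7}) = 4
G(13) = mex({0, 2, 3, 4, 6, 7}) = 1
G(14) = mex({0, 1, 4, 5, 6, 7}) = 2
G(15) = mex({0, 1, 2, 3, 4, 5, 6}) = 7
G(16) = mex({0, 2, 3, 5, 6, 7}) = 1
G(17) = mex({0, 1, 2, 3, 5, 6, 7}) = 4
G(18) = mex({0, 1, 2, 4, 5, 6}) = 3
G(19) = mex({0, 1, 3, 4, 5, 7}) = 2
G(20) = mex({0, 2, 3, 4, 5, 6, 7}) = 1
G(21) = mex({0, 1, 2, 3, 5, 6, 7}) = 4
G(22) = mex({0, 1, 2, 3, 4, 5, 7}) = 6
G(23) = mex({0, 1, 2, 3, 4, 5, 6}) = 7
G(24) = mex({0, 1, 2, 3, 5, 6, 7}) = 4
G(25) = mex({0, 2, 3, 4, 6, 7}) = 1
G(26) = mex({0, 1, 3, 4, 5, 6, 7}) = 2
G(27) = mex({0, 1, 2, 3, 4, 5, 6, 7}) = 8
G(28) = mex({0, 1, 2, 3, 4, 6, 7, 8}) = 5
G(29) = mex({0, 1, 2, 3, 5, 6, 7, 8, 9}) = 4
G(30) = mex({0, 1, 2, 3, 4, 5, 6, 9, 10}) = 7
G(31) = mex({0, 1, 3, 4, 5, 7, 10, 11}) = 2
G(32) = mex({0, 2, 3, 4, 5, 6, 7, 9, 11}) = 1
Therefore G(32) = 1.

1


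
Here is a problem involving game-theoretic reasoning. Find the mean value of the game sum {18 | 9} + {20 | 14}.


G1 = {18 | 9}, G2 = {20 | 14}
Each is a switch {a | b} with numbers a > b; its mean value is (a + b)/2, and mean value is additive over game sums: m(G1 + G2) = m(G1) + m(G2).
Mean of G1 = (18 + (9))/2 = 27/2 = 27/2
Mean of G2 = (20 + (14))/2 = 34/2 = 17
Mean of G1 + G2 = 27/2 + 17 = 61/2

61/2


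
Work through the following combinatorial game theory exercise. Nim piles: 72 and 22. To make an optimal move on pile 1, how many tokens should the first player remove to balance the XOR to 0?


Piles: 72 and 22
Current XOR: 72 XOR 22 = 94 (non-zero, so this is an N-position).
To make the XOR zero, we need to find a move that balances the piles.
For pile 1 (size 72): target = 72 XOR 94 = 22
We reduce pile 1 from 72 to 22.
Tokens removed: 72 - 22 = 50
Verification: 22 XOR 22 = 0

50


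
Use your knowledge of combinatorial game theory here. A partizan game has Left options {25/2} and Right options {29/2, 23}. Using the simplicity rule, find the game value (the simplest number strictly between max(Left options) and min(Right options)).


Left options: {25/2}, max = 25/2
Right options: {29/2, 23}, min = 29/2
All options are numbers and max(Left) < min(Right), so by the simplicity theorem the value is the simplest (earliest-born) number strictly between 25/2 and 29/2.
Integers 13 through 14 all lie strictly between 25/2 and 29/2.
Among integers, the simplest (lowest birthday = smallest |n|; 0 is born on day 0, +-n on day n) is 13.
No non-integer in the interval can be simpler: if x is a non-integer in the interval, then floor(x) or ceil(x) also lies in the interval (the interval contains an integer), and both are proper prefixes of x's sign expansion, i.e. born earlier. So the game value is 13.
Game value = 13

13


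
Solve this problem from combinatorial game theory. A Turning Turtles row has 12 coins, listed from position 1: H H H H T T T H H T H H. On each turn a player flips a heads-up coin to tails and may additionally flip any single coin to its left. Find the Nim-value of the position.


Coins: H H H H T T T H H T H H
Key fact: a single head at position k behaves exactly like a Nim heap of size k (turning it to T and optionally flipping a coin at j < k corresponds to moving the heap from k to j, or to 0), and heads combine as a disjunctive sum (two heads at the same place would cancel, matching j XOR j = 0). So the Nim-value is the XOR of the 1-indexed positions of the heads.
Face-up positions (1-indexed): [1, 2, 3, 4, 8, 9, 11, 12]
XOR 0 with 1: 0 XOR 1 = 1
XOR 1 with 2: 1 XOR 2 = 3
XOR 3 with 3: 3 XOR 3 = 0
XOR 0 with 4: 0 XOR 4 = 4
XOR 4 with 8: 4 XOR 8 = 12
XOR 12 with 9: 12 XOR 9 = 5
XOR 5 with 11: 5 XOR 11 = 14
XOR 14 with 12: 14 XOR 12 = 2
Nim-value = 2

2


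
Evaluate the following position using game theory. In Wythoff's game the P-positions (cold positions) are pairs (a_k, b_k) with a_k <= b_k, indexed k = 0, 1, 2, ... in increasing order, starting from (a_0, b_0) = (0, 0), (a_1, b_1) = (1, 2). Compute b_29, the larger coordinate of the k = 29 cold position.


By Wythoff's theorem, a_k = floor(k * phi) and b_k = floor(k * phi^2) = a_k + k, where phi = (1 + sqrt(5))/2 is the golden ratio.
phi = (1 + sqrt(5))/2 = 1.618034
phi^2 = phi + 1 = 2.618034
k = 29
k * phi^2 = 29 * 2.618034 = 75.922986
b_29 = floor(k * phi^2) = 75 (check: a_29 + k = 46 + 29 = 75)

75


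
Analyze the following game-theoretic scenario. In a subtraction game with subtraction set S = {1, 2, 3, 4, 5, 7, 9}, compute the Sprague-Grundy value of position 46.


The subtraction set is S = {1, 2, 3, 4, 5, 7, 9}.
G(k) = mex{ G(k - s) : s in S, s <= k }. We compute iteratively: G(0) = 0.
G(1) = mex({0}) = 1
G(2) = mex({0, 1}) = 2
G(3) = mex({0, 1, 2}) = 3
G(4) = mex({0, 1, 2, 3}) = 4
G(5) = mex({0, 1, 2, 3, 4}) = 5
G(6) = mex({1, 2, 3, 4, 5}) = 0
G(7) = mex({0, 2, 3, 4, 5}) = 1
G(8) = mex({0, 1, 3, 4, 5}) = 2
G(9) = mex({0, 1, 2, 4, 5}) = 3
G(10) = mex({0, 1, 2, 3, 5}) = 4
G(11) = mex({0, 1, 2, 3, 4}) = 5
G(12) = mex({1, 2, 3, 4, 5}) = 0
G(13) = mex({0, 2, 3, 4, 5}) = 1
G(14) = mex({0, 1, 3, 4, 5}) = 2
Observe that G(6)..G(14) = 0, 1, 2, 3, 4, 5, 0, 1, 2 repeats G(0)..G(8) = 0, 1, 2, 3, 4, 5, 0, 1, 2.
For k >= max(S) = 9, G(k) is determined by the previous 9 values G(k-9)..G(k-1); a window of 9 consecutive values has recurred shifted by 6, so by induction G(k + 6) = G(k) for all k >= 0: the sequence is periodic from the start with period 6.
One period: G(0..5) = 0, 1, 2, 3, 4, 5.
46 mod 6 = 4, so G(46) = G(4) = 4.

4


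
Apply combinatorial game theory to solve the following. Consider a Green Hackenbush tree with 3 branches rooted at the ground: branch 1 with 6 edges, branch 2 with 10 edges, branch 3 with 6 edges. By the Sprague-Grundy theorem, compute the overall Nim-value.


The tree has 3 branches from the ground vertex.
In Green Hackenbush, the Nim-value of a simple path of length k is k.
Branch 1: length 6, Nim-value = 6
Branch 2: length 10, Nim-value = 10
Branch 3: length 6, Nim-value = 6
Total Nim-value = XOR of all branch values:
0 XOR 6 = 6
6 XOR 10 = 12
12 XOR 6 = 10
Nim-value of the tree = 10

10


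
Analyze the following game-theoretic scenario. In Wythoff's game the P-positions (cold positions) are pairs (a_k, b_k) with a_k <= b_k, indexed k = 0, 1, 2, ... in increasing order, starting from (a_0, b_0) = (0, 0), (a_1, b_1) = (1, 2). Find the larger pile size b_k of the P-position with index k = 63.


By Wythoff's theorem, a_k = floor(k * phi) and b_k = floor(k * phi^2) = a_k + k, where phi = (1 + sqrt(5))/2 is the golden ratio.
phi = (1 + sqrt(5))/2 = 1.618034
phi^2 = phi + 1 = 2.618034
k = 63
k * phi^2 = 63 * 2.618034 = 164.936141
b_63 = floor(k * phi^2) = 164 (check: a_63 + k = 101 + 63 = 164)

164


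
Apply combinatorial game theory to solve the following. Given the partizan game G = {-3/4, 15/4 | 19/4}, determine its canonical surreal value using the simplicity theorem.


Left options: {-3/4, 15/4}, max = 15/4
Right options: {19/4}, min = 19/4
All options are numbers and max(Left) < min(Right), so by the simplicity theorem the value is the simplest (earliest-born) number strictly between 15/4 and 19/4.
The only integer strictly between 15/4 and 19/4 is 4.
No non-integer in the interval can be simpler: if x is a non-integer in the interval, then floor(x) or ceil(x) also lies in the interval (the interval contains an integer), and both are proper prefixes of x's sign expansion, i.e. born earlier. So the game value is 4.
Game value = 4

4


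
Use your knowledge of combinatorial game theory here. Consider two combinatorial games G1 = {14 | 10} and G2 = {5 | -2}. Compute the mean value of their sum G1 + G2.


G1 = {14 | 10}, G2 = {5 | -2}
Each is a switch {a | b} with numbers a > b; its mean value is (a + b)/2, and mean value is additive over game sums: m(G1 + G2) = m(G1) + m(G2).
Mean of G1 = (14 + (10))/2 = 24/2 = 12
Mean of G2 = (5 + (-2))/2 = 3/2 = 3/2
Mean of G1 + G2 = 12 + 3/2 = 27/2

27/2


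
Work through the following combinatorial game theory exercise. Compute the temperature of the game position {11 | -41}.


The game is {11 | -41}, a switch {a | b} with numbers a > b.
Cooling {a | b} by t gives {a - t | b + t}, which stops being hot when a - t = b + t, i.e. at t = (a - b)/2. So the temperature of a switch is (a - b)/2.
Temperature = (Left option - Right option) / 2
= (11 - (-41)) / 2
= 52 / 2
= 26

26


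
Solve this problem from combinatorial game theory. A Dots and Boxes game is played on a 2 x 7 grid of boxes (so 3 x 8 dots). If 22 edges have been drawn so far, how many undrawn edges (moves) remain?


Grid: 2 x 7 boxes, i.e. 3 rows and 8 columns of dots.
Horizontal edges: (rows + 1) * cols = 3 * 7 = 21
Vertical edges: rows * (cols + 1) = 2 * 8 = 16
Total edges: 21 + 16 = 37
Edges drawn: 22
Remaining: 37 - 22 = 15

15


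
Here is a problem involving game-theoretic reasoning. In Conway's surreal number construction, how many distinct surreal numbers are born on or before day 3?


Day 0: {|} = 0 is born. Count = 1.
Day n: the number of surreal numbers born by day n is 2^(n+1) - 1.
By day 0: 2^1 - 1 = 1
By day 1: 2^2 - 1 = 3
By day 2: 2^3 - 1 = 7
By day 3: 2^4 - 1 = 15
By day 3: 15 surreal numbers.

15


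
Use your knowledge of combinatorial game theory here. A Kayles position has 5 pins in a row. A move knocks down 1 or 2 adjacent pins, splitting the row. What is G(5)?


Kayles: a move removes 1 or 2 adjacent pins from a contiguous row.
Removing pins from a row of k leaves two independent rows (a, b) with a + b = k - 1 (one pin) or a + b = k - 2 (two pins); an end removal gives a = 0.
By Sprague-Grundy, G(k) = mex{ G(a) XOR G(b) } over all these splits. G(0) = 0.
G(1): splits (0,0):0^0=0 -> mex({0}) = 1
G(2): splits (0,1):0^1=1 (0,0):0^0=0 -> mex({0, 1}) = 2
G(3): splits (0,2):0^2=2 (1,1):1^1=0 (0,1):0^1=1 -> mex({0, 1, 2}) = 3
G(4): splits (0,3):0^3=3 (1,2):1^2=3 (0,2):0^2=2 (1,1):1^1=0 -> mex({0, 2, 3}) = 1
G(5): splits (0,4):0^1=1 (1,3):1^3=2 (2,2):2^2=0 (0,3):0^3=3 (1,2):1^2=3 -> mex({0, 1, 2, 3}) = 4
Therefore G(5) = 4.

4


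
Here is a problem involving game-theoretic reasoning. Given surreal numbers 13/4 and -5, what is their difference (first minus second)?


x = 13/4, y = -5
Converting to common denominator: 4
x = 13/4, y = -20/4
x - y = 13/4 - -5 = 33/4

33/4


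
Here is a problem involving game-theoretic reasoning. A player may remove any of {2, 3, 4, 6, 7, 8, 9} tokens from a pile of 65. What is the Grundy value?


The subtraction set is S = {2, 3, 4, 6, 7, 8, 9}.
G(k) = mex{ G(k - s) : s in S, s <= k }. We compute iteratively: G(0) = 0.
G(1) = mex({}) = 0
G(2) = mex({0}) = 1
G(3) = mex({0}) = 1
G(4) = mex({0, 1}) = 2
G(5) = mex({0, 1}) = 2
G(6) = mex({0, 1, 2}) = 3
G(7) = mex({0, 1, 2}) = 3
G(8) = mex({0, 1, 2, 3}) = 4
G(9) = mex({0, 1, 2, 3}) = 4
G(10) = mex({0, 1, 2, 3, 4}) = 5
G(11) = mex({1, 2, 3, 4}) = 0
G(12) = mex({1, 2, 3, 4, 5}) = 0
G(13) = mex({0, 2, 3, 4, 5}) = 1
G(14) = mex({0, 2, 3, 4, 5}) = 1
G(15) = mex({0, 1, 3, 4}) = 2
G(16) = mex({0, 1, 3, 4, 5}) = 2
G(17) = mex({0, 1, 2, 4, 5}) = 3
G(18) = mex({0, 1, 2, 4, 5}) = 3
G(19) = mex({0, 1, 2, 3, 5}) = 4
Observe that G(11)..G(19) = 0, 0, 1, 1, 2, 2, 3, 3, 4 repeats G(0)..G(8) = 0, 0, 1, 1, 2, 2, 3, 3, 4.
For k >= max(S) = 9, G(k) is determined by the previous 9 values G(k-9)..G(k-1); a window of 9 consecutive values has recurred shifted by 11, so by induction G(k + 11) = G(k) for all k >= 0: the sequence is periodic from the start with period 11.
One period: G(0..10) = 0, 0, 1, 1, 2, 2, 3, 3, 4, 4, 5.
65 mod 11 = 10, so G(65) = G(10) = 5.

5


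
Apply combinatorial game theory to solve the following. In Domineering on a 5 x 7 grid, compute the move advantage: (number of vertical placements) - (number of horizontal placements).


Board is 5 x 7 (rows x cols).
Left (vertical) placements: (rows-1) * cols = 4 * 7 = 28
Right (horizontal) placements: rows * (cols-1) = 5 * 6 = 30
Advantage = Left - Right = 28 - 30 = -2

-2


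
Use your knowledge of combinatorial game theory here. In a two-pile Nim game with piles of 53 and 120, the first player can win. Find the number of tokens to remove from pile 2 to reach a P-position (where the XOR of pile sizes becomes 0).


Piles: 53 and 120
Current XOR: 53 XOR 120 = 77 (non-zero, so this is an N-position).
To make the XOR zero, we need to find a move that balances the piles.
For pile 2 (size 120): target = 120 XOR 77 = 53
We reduce pile 2 from 120 to 53.
Tokens removed: 120 - 53 = 67
Verification: 53 XOR 53 = 0

67


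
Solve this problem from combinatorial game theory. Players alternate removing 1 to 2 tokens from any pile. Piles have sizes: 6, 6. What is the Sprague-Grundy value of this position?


Subtraction set: {1, 2}
For this subtraction set, G(n) = n mod 3 (period = max + 1 = 3).
Pile 1 (size 6): G(6) = 6 mod 3 = 0
Pile 2 (size 6): G(6) = 6 mod 3 = 0
Total Grundy value = XOR of all: 0 XOR 0 = 0

0


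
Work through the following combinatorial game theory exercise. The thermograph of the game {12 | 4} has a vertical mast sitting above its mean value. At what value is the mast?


Game = {12 | 4}, a switch {a | b} with numbers a > b.
Its thermograph has left wall a - t and right wall b + t, which meet at t = (a - b)/2, where both equal (a + b)/2. So the mast (mean value) is at (a + b)/2.
Mean = (12 + (4))/2 = 16/2 = 8

8


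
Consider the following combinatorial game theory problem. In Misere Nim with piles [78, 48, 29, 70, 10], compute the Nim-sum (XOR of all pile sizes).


We need the XOR (exclusive or) of all pile sizes.
After XOR-ing pile 1 (size 78): 0 XOR 78 = 78
After XOR-ing pile 2 (size 48): 78 XOR 48 = 126
After XOR-ing pile 3 (size 29): 126 XOR 29 = 99
After XOR-ing pile 4 (size 70): 99 XOR 70 = 37
After XOR-ing pile 5 (size 10): 37 XOR 10 = 47
The Nim-value of this position is 47.

47


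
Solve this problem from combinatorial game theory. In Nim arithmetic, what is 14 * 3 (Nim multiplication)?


Nim multiplication is bilinear over XOR: (u XOR v) * w = (u*w) XOR (v*w).
So we split each operand into its bit components and XOR the pairwise Nim products.
14 = 2 + 4 + 8 (as XOR of powers of 2).
3 = 1 + 2 (as XOR of powers of 2).
Using the standard Nim-product table on single bits:
  2*2 = 3,   2*4 = 8,   2*8 = 12,
  4*4 = 6,   4*8 = 11,  8*8 = 13,
and  1*x = x (identity), k*l = l*k (commutative).
Pairwise Nim products:
  2 * 1 = 2
  2 * 2 = 3
  4 * 1 = 4
  4 * 2 = 8
  8 * 1 = 8
  8 * 2 = 12
XOR them: 2 XOR 3 XOR 4 XOR 8 XOR 8 XOR 12 = 9.
Result: 14 * 3 = 9 (in Nim).

9


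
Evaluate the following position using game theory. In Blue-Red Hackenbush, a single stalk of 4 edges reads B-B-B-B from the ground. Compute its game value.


Edges (from ground): B-B-B-B
By Berlekamp's sign-expansion rule, a Blue-Red Hackenbush stalk has the value of the surreal number whose sign sequence is the edge sequence with B -> + and R -> -.
Sign sequence: ++++
Trace the sign expansion in the surreal number tree, starting from 0:
Edge 1: B (sign +) -> bounds (0, +inf), value = 1
Edge 2: B (sign +) -> bounds (1, +inf), value = 2
Edge 3: B (sign +) -> bounds (2, +inf), value = 3
Edge 4: B (sign +) -> bounds (3, +inf), value = 4
Game value = 4

4
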